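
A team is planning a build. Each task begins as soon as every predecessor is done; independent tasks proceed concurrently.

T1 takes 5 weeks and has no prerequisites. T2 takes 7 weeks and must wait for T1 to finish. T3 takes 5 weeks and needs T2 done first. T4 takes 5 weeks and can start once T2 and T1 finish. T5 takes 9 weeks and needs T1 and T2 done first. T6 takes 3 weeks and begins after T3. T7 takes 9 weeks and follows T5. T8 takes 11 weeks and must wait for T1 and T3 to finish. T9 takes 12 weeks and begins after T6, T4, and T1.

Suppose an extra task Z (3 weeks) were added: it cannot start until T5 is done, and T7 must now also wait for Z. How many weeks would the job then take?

33

Originally the job takes 32 weeks.
With Z inserted, T7 now waits for max(T5, Z).
New critical path: T1→T2→T5→Z→T7 = 5+7+9+3+9 = 33 ⇒ 33 weeks.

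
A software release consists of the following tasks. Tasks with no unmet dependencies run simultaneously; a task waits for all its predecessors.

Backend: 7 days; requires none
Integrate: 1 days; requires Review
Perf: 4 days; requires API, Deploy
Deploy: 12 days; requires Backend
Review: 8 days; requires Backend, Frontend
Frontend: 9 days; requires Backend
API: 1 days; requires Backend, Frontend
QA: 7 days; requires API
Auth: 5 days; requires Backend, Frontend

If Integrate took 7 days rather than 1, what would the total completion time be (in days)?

31

The binding path is Backend→Frontend→Review→Integrate = 7+9+8+1 = 25; finish at 25 days.
Integrate lies on that path, so at 7 days the path becomes 31 days.
No other chain overtakes it, so the finish is 31 days.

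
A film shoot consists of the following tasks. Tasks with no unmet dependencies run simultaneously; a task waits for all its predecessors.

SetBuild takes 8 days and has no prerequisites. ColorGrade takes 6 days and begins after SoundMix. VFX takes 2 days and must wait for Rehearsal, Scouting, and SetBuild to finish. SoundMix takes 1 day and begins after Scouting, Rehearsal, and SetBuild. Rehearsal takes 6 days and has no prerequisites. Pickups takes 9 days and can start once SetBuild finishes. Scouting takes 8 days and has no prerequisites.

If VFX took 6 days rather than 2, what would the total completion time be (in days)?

17

Actual critical path: SetBuild→Pickups = 8+9 = 17 ⇒ 17 days.
VFX is off the critical path — its longest chain is 10 days, giving 7 of slack.
No other chain overtakes it, so the finish is 17 days.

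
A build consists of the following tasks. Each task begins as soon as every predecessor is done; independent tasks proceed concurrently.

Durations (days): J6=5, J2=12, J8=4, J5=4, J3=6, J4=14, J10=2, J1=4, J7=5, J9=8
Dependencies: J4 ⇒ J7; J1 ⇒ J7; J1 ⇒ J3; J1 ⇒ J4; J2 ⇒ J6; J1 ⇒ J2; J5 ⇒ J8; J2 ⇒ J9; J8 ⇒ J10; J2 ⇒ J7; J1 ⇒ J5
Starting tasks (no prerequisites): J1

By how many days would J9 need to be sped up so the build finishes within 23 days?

Current finish: 24 days; target: 23.
J9 is on every critical path, so each day cut from J9 cuts the finish by one (this holds down to a finish of 23).
Need 24 − 23 = 1 day off J9 → J9 becomes 7 days, finish becomes 23.

1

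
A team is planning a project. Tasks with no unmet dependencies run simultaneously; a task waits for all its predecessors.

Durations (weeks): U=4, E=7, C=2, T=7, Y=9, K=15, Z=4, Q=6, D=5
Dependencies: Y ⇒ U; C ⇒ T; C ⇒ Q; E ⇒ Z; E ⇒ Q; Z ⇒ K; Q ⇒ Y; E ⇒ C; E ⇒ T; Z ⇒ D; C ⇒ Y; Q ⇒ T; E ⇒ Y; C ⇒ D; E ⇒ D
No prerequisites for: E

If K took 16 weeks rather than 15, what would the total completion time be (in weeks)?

28

The binding path is E→C→Q→Y→U = 7+2+6+9+4 = 28; finish at 28 weeks.
The longest path through K is only 26 weeks, so K has float 2.
That remains the longest chain; total 28 weeks.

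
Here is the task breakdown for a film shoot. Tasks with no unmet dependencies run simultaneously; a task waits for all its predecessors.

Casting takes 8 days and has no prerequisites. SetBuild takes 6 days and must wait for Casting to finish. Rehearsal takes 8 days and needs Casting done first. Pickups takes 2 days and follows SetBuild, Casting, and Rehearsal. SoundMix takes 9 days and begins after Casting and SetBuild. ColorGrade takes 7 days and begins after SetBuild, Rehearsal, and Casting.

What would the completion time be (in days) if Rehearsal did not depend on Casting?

23

With the dependency in place, Casting→SetBuild→SoundMix = 8+6+9 = 23 sets the finish at 23 days.
Without Casting→Rehearsal, Rehearsal's earliest start moves from 8 to 0.
After: Casting→SetBuild→SoundMix = 8+6+9 = 23 → 23 days.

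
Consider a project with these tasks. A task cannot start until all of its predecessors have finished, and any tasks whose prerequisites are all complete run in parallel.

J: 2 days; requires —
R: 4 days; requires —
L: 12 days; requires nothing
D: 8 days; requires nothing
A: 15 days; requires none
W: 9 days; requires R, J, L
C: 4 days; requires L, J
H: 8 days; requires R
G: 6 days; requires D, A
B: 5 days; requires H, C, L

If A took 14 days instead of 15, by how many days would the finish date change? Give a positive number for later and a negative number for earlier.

As given, the longest chain is A→G = 15+6 = 21, so the finish is 21 days.
A is on the critical path; changing it to 14 makes that path 20 days.
The binding chain switches to L→W = 12+9 = 21; finish 21 days.
Change in finish: 21 − 21 = +0 days.

0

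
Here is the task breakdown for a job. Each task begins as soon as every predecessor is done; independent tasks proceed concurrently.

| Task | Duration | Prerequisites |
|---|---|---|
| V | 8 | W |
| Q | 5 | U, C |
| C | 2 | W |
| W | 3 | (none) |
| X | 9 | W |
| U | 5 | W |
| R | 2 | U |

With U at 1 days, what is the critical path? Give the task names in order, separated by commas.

W, X

Baseline: W→U→Q = 3+5+5 = 13 → 13 days.
U is on the critical path; changing it to 1 makes that path 9 days.
The binding chain switches to W→X = 3+9 = 12; finish 12 days.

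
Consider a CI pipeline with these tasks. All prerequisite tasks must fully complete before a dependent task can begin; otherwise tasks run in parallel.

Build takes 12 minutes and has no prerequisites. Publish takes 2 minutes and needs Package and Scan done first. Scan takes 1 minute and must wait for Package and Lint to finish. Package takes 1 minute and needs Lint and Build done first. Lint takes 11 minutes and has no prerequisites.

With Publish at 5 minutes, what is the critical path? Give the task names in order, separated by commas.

Build, Package, Scan, Publish

Critical path before the change: Build→Package→Scan→Publish = 12+1+1+2 = 16 giving 16 minutes.
Since Publish is critical, the +3 change carries straight to that chain (now 19 minutes).
The critical path is still Build→Package→Scan→Publish; finish is now 19 minutes.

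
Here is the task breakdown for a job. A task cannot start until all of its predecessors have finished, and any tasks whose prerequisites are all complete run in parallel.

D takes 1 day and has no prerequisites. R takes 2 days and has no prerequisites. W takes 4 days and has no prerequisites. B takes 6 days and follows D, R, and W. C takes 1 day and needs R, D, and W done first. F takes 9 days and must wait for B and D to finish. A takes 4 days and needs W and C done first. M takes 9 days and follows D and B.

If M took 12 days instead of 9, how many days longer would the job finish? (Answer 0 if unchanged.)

The binding path is W→B→M = 4+6+9 = 19; finish at 19 days.
M is on the critical path; changing it to 12 makes that path 22 days.
No other chain overtakes it, so the finish is 22 days.
Change in finish: 22 − 19 = +3 days.

3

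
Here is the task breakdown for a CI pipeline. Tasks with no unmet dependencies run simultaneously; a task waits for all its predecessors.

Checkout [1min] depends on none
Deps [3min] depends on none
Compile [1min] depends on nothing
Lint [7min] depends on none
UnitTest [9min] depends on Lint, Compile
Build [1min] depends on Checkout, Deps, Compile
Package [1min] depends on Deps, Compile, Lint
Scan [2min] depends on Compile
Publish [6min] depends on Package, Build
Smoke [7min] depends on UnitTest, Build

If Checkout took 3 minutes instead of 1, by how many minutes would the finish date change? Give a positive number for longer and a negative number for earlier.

0

The binding path is Lint→UnitTest→Smoke = 7+9+7 = 23; finish at 23 minutes.
Checkout is off the critical path — its longest chain is 9 minutes, giving 14 of slack.
That remains the longest chain; total 23 minutes.
Change in finish: 23 − 23 = +0 minutes.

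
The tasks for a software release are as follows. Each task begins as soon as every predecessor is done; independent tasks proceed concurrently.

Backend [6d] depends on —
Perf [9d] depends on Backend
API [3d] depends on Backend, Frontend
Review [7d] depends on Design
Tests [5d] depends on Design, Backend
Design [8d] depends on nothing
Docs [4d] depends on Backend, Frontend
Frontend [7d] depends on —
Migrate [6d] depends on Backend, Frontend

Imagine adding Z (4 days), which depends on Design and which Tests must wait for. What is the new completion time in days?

Originally the job takes 15 days.
With Z inserted, Tests now waits for max(Design, Backend, Z).
New critical path: Design→Z→Tests = 8+4+5 = 17 ⇒ 17 days.

17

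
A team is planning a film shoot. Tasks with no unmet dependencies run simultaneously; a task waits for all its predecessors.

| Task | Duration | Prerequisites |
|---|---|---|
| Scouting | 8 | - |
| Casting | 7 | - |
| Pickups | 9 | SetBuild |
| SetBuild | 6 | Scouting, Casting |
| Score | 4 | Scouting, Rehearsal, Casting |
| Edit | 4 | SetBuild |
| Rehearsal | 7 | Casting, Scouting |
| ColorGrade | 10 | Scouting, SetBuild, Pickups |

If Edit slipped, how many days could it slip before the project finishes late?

15

The longest chain is Scouting→SetBuild→Pickups→ColorGrade = 8+6+9+10 = 33; overall finish 33 days.
Longest path through Edit: 18 days (earliest finish 18, latest finish 33).
Slack of Edit = 29 − 14 = 15 days.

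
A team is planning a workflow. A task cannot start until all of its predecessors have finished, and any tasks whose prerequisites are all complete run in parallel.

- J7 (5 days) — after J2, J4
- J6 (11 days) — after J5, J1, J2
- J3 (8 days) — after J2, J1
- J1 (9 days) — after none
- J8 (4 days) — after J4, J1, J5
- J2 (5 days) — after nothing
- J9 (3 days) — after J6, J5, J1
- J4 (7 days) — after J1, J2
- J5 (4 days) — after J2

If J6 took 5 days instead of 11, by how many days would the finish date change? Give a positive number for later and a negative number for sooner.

Actual critical path: J1→J6→J9 = 9+11+3 = 23 ⇒ 23 days.
Since J6 is critical, the -6 change carries straight to that chain (now 17 days).
Now J1→J4→J7 = 9+7+5 = 21 is longest, so the finish becomes 21 days.
Change in finish: 21 − 23 = -2 days.

-2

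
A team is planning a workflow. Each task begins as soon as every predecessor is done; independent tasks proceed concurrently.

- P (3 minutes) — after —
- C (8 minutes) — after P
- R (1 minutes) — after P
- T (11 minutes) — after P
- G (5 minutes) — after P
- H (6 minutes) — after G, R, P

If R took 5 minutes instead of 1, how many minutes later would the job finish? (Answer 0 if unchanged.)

Critical path before the change: P→T = 3+11 = 14 giving 14 minutes.
The longest path through R is only 10 minutes, so R has float 4.
That remains the longest chain; total 14 minutes.
Change in finish: 14 − 14 = +0 minutes.

0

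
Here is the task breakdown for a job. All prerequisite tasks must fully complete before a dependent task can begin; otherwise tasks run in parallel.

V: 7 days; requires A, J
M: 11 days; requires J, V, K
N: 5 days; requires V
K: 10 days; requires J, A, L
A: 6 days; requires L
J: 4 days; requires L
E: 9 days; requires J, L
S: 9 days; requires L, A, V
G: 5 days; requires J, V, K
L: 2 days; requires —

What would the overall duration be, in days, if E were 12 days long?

29

As given, the longest chain is L→A→K→M = 2+6+10+11 = 29, so the finish is 29 days.
E is off the critical path — its longest chain is 15 days, giving 14 of slack.
That remains the longest chain; total 29 days.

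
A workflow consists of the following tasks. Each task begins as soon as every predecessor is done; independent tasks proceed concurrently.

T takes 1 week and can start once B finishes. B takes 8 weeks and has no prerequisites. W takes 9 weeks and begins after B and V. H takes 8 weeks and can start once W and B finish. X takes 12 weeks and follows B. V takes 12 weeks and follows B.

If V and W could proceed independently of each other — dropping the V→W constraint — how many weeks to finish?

Before: longest chain B→V→W→H = 8+12+9+8 = 37, finish 37.
Without V→W, W's earliest start moves from 20 to 8.
New critical path: B→W→H = 8+9+8 = 25 ⇒ 25 weeks.

25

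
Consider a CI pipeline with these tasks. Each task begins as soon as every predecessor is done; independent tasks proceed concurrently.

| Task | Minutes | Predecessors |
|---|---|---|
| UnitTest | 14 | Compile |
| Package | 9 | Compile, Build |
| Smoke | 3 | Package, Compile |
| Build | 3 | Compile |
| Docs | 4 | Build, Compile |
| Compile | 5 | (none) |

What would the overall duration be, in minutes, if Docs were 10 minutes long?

Baseline: Compile→Build→Package→Smoke = 5+3+9+3 = 20 → 20 minutes.
Docs is off the critical path — its longest chain is 12 minutes, giving 8 of slack.
No other chain overtakes it, so the finish is 20 minutes.

20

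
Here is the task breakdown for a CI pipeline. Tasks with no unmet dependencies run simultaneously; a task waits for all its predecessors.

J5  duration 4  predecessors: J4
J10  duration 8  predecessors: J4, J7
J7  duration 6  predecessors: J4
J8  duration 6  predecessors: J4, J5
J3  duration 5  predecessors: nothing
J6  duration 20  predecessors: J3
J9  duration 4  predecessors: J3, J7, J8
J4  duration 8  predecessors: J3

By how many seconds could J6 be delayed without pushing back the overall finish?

The longest chain is J3→J4→J5→J8→J9 = 5+8+4+6+4 = 27; overall finish 27 seconds.
The longest chain containing J6 totals 25 seconds.
Slack of J6 = 7 − 5 = 2 seconds.

2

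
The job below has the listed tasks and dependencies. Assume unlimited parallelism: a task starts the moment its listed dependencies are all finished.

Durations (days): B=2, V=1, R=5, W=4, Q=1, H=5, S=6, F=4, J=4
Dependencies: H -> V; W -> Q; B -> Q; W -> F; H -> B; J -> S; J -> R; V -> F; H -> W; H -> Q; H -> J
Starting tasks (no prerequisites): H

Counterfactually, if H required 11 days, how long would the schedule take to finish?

21

Baseline: H→J→S = 5+4+6 = 15 → 15 days.
Since H is critical, the +6 change carries straight to that chain (now 21 days).
No other chain overtakes it, so the finish is 21 days.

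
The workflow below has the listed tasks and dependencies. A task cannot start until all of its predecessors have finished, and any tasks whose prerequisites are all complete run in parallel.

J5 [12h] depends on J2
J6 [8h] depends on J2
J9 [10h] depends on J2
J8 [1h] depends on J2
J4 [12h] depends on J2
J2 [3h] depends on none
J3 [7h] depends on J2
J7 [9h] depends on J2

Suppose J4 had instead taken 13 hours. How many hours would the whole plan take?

As given, the longest chain is J2→J4 = 3+12 = 15, so the finish is 15 hours.
J4 is on the critical path; changing it to 13 makes that path 16 hours.
That remains the longest chain; total 16 hours.

16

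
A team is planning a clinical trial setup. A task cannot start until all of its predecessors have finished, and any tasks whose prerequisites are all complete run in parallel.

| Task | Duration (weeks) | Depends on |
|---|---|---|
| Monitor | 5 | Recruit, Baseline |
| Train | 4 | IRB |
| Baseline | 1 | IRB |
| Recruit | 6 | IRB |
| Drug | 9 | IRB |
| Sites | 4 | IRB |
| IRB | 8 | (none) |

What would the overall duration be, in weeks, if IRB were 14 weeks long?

The binding path is IRB→Recruit→Monitor = 8+6+5 = 19; finish at 19 weeks.
IRB is on the critical path; changing it to 14 makes that path 25 weeks.
No other chain overtakes it, so the finish is 25 weeks.

25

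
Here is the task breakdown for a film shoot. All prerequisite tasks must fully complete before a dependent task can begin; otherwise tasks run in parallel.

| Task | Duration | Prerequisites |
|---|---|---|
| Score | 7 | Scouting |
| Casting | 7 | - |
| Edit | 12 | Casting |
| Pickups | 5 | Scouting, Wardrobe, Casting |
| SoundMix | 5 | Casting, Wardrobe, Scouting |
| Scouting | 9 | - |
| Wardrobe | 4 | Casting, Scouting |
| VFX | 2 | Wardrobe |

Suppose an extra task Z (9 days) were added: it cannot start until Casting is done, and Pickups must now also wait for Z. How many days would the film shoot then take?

21

Originally the film shoot takes 19 days.
With Z inserted, Pickups now waits for max(Scouting, Wardrobe, Casting, Z).
New critical path: Casting→Z→Pickups = 7+9+5 = 21 ⇒ 21 days.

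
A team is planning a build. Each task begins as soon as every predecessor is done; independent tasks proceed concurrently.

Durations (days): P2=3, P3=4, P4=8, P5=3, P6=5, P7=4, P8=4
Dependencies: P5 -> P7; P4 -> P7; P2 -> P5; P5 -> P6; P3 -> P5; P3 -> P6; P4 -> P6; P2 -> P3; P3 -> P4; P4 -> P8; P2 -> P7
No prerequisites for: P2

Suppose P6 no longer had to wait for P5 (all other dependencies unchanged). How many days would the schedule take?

20

Original critical path: P2→P3→P4→P6 = 3+4+8+5 = 20 ⇒ 20 days.
Dropping P5→P6 doesn't change P6's earliest start (15); another predecessor still binds.
The longest chain is now P2→P3→P4→P6 = 3+4+8+5 = 20, so the schedule takes 20 days.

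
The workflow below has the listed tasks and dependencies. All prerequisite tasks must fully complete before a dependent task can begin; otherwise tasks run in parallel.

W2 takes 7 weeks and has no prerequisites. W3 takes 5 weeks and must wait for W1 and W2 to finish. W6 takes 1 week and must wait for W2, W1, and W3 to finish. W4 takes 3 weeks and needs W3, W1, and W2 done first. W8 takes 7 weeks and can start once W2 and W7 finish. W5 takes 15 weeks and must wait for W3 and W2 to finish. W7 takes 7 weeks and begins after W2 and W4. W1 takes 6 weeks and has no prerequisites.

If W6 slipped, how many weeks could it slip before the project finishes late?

16

W2→W3→W4→W7→W8 = 7+5+3+7+7 = 29 sets the makespan at 29 weeks.
W6 finishes as early as 13 and must finish by 29.
So W6 can slip 29 − 13 = 16 weeks.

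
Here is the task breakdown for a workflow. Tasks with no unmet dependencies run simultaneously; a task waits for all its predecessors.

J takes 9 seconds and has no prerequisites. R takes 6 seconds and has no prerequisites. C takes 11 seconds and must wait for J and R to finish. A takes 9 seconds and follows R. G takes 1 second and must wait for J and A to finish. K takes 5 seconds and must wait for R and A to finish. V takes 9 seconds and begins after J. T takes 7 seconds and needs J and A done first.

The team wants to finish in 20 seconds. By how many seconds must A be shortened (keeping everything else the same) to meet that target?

2

Current finish: 22 seconds; target: 20.
A is on every critical path, so each second cut from A cuts the finish by one (this holds down to a finish of 20).
Need 22 − 20 = 2 seconds off A → A becomes 7 seconds, finish becomes 20.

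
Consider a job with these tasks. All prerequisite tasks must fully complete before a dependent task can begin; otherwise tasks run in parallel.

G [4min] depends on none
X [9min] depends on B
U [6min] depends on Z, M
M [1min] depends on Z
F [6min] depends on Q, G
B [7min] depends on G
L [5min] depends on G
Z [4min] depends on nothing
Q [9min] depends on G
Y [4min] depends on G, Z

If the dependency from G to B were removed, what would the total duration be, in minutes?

19

Before: longest chain G→B→X = 4+7+9 = 20, finish 20.
Without G→B, B's earliest start moves from 4 to 0.
The longest chain is now G→Q→F = 4+9+6 = 19, so the schedule takes 19 minutes.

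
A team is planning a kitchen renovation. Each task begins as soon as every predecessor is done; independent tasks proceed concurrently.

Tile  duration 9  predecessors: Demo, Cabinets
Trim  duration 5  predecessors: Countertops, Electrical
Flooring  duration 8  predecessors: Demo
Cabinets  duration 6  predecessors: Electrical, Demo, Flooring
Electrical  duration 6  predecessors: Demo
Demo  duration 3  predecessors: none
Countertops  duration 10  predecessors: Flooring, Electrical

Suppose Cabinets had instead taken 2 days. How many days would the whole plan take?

As given, the longest chain is Demo→Flooring→Cabinets→Tile = 3+8+6+9 = 26, so the finish is 26 days.
Since Cabinets is critical, the -4 change carries straight to that chain (now 22 days).
Now Demo→Flooring→Countertops→Trim = 3+8+10+5 = 26 is longest, so the finish becomes 26 days.

26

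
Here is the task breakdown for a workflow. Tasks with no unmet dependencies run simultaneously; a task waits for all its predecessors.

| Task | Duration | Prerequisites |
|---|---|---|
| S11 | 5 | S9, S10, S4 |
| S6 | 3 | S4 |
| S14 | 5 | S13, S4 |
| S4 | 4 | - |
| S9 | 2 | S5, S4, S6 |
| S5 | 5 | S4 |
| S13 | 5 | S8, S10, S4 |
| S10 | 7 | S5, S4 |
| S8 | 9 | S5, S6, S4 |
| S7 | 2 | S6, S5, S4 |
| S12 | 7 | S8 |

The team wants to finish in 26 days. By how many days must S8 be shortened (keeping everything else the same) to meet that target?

2

Current finish: 28 days; target: 26.
S8 is on every critical path, so each day cut from S8 cuts the finish by one (this holds down to a finish of 26).
Need 28 − 26 = 2 days off S8 → S8 becomes 7 days, finish becomes 26.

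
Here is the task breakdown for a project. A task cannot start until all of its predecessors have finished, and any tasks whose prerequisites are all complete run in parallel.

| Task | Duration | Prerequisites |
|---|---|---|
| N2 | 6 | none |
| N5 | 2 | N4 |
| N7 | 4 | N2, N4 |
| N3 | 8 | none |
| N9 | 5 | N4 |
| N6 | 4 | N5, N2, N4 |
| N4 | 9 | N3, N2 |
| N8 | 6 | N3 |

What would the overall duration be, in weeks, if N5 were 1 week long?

22

Actual critical path: N3→N4→N5→N6 = 8+9+2+4 = 23 ⇒ 23 weeks.
Since N5 is critical, the -1 change carries straight to that chain (now 22 weeks).
The critical path is still N3→N4→N5→N6; finish is now 22 weeks.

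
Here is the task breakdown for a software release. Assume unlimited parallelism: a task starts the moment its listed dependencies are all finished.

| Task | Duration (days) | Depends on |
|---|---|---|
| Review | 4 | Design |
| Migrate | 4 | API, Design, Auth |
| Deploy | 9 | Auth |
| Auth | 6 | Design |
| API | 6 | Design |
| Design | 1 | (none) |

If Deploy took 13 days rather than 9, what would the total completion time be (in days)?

The binding path is Design→Auth→Deploy = 1+6+9 = 16; finish at 16 days.
Deploy is on the critical path; changing it to 13 makes that path 20 days.
No other chain overtakes it, so the finish is 20 days.

20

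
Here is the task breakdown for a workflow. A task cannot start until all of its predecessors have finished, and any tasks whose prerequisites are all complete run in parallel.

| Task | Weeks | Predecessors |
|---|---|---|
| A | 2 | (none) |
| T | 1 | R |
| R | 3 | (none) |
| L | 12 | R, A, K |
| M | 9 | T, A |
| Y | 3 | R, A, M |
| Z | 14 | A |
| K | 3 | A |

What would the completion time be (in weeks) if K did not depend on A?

With the dependency in place, A→K→L = 2+3+12 = 17 sets the finish at 17 weeks.
Without A→K, K's earliest start moves from 2 to 0.
The longest chain is now A→Z = 2+14 = 16, so the plan takes 16 weeks.

16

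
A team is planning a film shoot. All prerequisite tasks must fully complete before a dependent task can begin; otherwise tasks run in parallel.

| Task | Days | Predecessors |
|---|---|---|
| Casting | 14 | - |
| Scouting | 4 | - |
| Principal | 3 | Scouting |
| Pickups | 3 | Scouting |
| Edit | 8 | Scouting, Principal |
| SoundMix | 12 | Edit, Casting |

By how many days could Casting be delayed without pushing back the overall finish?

Scouting→Principal→Edit→SoundMix = 4+3+8+12 = 27 sets the makespan at 27 days.
Longest path through Casting: 26 days (earliest finish 14, latest finish 15).
Slack of Casting = 1 − 0 = 1 day.

1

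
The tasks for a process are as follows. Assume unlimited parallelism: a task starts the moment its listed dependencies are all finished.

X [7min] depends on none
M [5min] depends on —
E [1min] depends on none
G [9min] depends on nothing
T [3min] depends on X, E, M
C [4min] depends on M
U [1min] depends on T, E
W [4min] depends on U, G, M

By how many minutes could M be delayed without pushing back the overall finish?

X→T→U→W = 7+3+1+4 = 15 sets the makespan at 15 minutes.
Longest path through M: 13 minutes (earliest finish 5, latest finish 7).
Slack of M = 2 − 0 = 2 minutes.

2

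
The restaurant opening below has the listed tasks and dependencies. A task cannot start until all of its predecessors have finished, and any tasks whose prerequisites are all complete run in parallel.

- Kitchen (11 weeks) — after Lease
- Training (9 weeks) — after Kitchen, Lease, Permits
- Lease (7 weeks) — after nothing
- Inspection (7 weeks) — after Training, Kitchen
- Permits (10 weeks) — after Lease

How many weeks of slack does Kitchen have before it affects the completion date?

0

The longest chain is Lease→Kitchen→Training→Inspection = 7+11+9+7 = 34; overall finish 34 weeks.
Longest path through Kitchen: 34 weeks (earliest finish 18, latest finish 18).
Slack of Kitchen = 7 − 7 = 0 weeks.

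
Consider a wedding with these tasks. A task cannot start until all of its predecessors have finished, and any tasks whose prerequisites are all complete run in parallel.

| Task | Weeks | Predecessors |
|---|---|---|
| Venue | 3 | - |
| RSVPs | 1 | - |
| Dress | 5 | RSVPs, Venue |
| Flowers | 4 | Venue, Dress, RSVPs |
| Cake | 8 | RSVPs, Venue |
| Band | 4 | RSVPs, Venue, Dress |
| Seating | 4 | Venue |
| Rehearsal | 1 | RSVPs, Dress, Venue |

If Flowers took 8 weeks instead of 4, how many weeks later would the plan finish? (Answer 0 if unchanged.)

4

The binding path is Venue→Dress→Flowers = 3+5+4 = 12; finish at 12 weeks.
Flowers is on the critical path; changing it to 8 makes that path 16 weeks.
The critical path is still Venue→Dress→Flowers; finish is now 16 weeks.
Change in finish: 16 − 12 = +4 weeks.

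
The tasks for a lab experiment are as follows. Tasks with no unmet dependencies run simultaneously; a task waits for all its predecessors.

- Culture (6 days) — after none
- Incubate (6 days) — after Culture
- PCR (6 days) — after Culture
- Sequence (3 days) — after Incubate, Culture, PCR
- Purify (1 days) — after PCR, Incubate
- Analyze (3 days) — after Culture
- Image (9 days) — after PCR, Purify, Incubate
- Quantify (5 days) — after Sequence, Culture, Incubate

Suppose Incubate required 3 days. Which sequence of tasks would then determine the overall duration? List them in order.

Culture, PCR, Purify, Image

Actual critical path: Culture→Incubate→Purify→Image = 6+6+1+9 = 22 ⇒ 22 days.
Incubate is on the critical path; changing it to 3 makes that path 19 days.
The binding chain switches to Culture→PCR→Purify→Image = 6+6+1+9 = 22; finish 22 days.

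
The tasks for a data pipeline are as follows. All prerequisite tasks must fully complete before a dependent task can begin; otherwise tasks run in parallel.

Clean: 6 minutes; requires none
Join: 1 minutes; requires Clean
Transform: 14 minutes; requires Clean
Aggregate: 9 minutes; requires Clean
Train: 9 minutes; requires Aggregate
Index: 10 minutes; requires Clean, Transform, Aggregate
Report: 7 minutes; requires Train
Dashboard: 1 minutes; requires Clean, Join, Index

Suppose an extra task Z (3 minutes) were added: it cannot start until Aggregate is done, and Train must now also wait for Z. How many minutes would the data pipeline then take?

Originally the data pipeline takes 31 minutes.
With Z inserted, Train now waits for max(Aggregate, Z).
New critical path: Clean→Aggregate→Z→Train→Report = 6+9+3+9+7 = 34 ⇒ 34 minutes.

34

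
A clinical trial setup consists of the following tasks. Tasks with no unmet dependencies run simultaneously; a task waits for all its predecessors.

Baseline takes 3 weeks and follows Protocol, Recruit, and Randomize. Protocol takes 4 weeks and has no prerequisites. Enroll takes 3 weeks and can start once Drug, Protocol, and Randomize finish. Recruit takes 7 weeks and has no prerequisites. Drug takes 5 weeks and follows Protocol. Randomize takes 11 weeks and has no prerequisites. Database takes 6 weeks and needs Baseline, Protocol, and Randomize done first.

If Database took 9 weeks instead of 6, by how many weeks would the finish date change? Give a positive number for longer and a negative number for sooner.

Actual critical path: Randomize→Baseline→Database = 11+3+6 = 20 ⇒ 20 weeks.
Database is on the critical path; changing it to 9 makes that path 23 weeks.
The critical path is still Randomize→Baseline→Database; finish is now 23 weeks.
Change in finish: 23 − 20 = +3 weeks.

3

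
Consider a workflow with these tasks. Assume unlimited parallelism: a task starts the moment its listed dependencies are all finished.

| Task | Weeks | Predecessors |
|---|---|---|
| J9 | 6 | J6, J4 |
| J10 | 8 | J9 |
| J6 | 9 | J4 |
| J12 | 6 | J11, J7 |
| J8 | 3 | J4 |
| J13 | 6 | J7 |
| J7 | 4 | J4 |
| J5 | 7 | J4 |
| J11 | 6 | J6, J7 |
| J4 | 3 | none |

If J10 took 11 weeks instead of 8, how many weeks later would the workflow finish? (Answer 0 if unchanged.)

Critical path before the change: J4→J6→J9→J10 = 3+9+6+8 = 26 giving 26 weeks.
Since J10 is critical, the +3 change carries straight to that chain (now 29 weeks).
No other chain overtakes it, so the finish is 29 weeks.
Change in finish: 29 − 26 = +3 weeks.

3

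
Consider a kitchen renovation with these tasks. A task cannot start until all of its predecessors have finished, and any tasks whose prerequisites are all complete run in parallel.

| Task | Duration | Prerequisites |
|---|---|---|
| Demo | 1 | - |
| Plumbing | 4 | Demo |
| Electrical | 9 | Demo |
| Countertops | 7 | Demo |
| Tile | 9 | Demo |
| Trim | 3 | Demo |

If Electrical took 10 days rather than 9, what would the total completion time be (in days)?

The binding path is Demo→Electrical = 1+9 = 10; finish at 10 days.
Electrical is on the critical path; changing it to 10 makes that path 11 days.
No other chain overtakes it, so the finish is 11 days.

11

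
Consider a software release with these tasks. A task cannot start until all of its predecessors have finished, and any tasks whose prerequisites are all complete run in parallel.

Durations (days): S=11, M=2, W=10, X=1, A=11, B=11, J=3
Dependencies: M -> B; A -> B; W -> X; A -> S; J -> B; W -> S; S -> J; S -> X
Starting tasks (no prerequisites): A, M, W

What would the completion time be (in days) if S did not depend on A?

35

With the dependency in place, A→S→J→B = 11+11+3+11 = 36 sets the finish at 36 days.
Without A→S, S's earliest start moves from 11 to 10.
New critical path: W→S→J→B = 10+11+3+11 = 35 ⇒ 35 days.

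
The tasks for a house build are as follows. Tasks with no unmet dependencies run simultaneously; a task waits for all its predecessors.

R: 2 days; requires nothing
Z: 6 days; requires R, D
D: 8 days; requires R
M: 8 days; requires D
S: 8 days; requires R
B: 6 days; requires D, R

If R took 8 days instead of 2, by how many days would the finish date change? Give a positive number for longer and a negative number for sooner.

Baseline: R→D→M = 2+8+8 = 18 → 18 days.
R is on the critical path; changing it to 8 makes that path 24 days.
No other chain overtakes it, so the finish is 24 days.
Change in finish: 24 − 18 = +6 days.

6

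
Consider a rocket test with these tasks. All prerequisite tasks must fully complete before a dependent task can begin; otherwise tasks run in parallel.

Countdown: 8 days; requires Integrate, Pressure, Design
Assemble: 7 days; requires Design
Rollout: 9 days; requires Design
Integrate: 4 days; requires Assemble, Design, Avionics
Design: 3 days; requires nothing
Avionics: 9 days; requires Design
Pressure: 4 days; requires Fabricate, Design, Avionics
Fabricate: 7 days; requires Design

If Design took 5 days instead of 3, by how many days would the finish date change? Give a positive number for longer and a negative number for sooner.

As given, the longest chain is Design→Avionics→Pressure→Countdown = 3+9+4+8 = 24, so the finish is 24 days.
Design lies on that path, so at 5 days the path becomes 26 days.
The critical path is still Design→Avionics→Pressure→Countdown; finish is now 26 days.
Change in finish: 26 − 24 = +2 days.

2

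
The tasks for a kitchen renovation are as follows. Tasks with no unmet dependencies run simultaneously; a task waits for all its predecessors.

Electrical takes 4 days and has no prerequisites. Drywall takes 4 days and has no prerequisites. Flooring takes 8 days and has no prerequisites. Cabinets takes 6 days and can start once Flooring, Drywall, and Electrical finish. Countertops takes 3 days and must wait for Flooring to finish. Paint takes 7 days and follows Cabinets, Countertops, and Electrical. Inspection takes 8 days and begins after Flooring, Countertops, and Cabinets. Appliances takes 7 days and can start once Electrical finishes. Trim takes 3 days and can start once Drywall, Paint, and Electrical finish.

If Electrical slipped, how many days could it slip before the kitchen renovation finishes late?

4

Flooring→Cabinets→Paint→Trim = 8+6+7+3 = 24 sets the makespan at 24 days.
Electrical finishes as early as 4 and must finish by 8.
So Electrical can slip 8 − 4 = 4 days.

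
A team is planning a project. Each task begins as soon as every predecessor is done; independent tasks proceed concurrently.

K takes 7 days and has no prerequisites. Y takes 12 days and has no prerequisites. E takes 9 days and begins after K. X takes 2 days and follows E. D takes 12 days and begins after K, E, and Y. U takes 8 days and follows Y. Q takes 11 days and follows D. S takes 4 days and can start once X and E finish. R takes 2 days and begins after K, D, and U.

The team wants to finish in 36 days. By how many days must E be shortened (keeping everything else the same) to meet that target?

3

Current finish: 39 days; target: 36.
E is on every critical path, so each day cut from E cuts the finish by one (this holds down to a finish of 35).
Need 39 − 36 = 3 days off E → E becomes 6 days, finish becomes 36.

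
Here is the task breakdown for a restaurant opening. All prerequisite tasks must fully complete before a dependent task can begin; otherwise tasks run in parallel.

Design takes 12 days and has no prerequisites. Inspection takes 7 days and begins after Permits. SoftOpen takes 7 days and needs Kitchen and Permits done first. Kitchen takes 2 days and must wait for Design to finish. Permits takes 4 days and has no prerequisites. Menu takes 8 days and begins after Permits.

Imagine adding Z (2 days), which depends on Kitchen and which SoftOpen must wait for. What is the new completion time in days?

23

Originally the schedule takes 21 days.
With Z inserted, SoftOpen now waits for max(Kitchen, Permits, Z).
New critical path: Design→Kitchen→Z→SoftOpen = 12+2+2+7 = 23 ⇒ 23 days.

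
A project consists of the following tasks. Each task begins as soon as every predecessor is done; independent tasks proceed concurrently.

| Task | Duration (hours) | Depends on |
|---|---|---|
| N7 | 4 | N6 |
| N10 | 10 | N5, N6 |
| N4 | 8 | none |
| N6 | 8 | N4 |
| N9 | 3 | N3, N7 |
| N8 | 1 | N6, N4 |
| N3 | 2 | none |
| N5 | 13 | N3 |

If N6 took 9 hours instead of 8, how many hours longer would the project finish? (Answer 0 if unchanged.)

Critical path before the change: N4→N6→N10 = 8+8+10 = 26 giving 26 hours.
N6 lies on that path, so at 9 hours the path becomes 27 hours.
That remains the longest chain; total 27 hours.
Change in finish: 27 − 26 = +1 hours.

1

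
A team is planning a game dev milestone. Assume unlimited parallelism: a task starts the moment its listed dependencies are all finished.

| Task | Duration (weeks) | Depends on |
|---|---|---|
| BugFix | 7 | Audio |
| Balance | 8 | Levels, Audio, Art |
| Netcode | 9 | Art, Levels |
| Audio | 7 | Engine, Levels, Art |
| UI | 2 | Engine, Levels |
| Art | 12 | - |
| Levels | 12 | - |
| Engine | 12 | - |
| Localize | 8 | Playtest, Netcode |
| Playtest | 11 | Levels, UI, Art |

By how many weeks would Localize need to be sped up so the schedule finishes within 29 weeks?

4

Current finish: 33 weeks; target: 29.
Localize is on every critical path, so each week cut from Localize cuts the finish by one (this holds down to a finish of 27).
Need 33 − 29 = 4 weeks off Localize → Localize becomes 4 weeks, finish becomes 29.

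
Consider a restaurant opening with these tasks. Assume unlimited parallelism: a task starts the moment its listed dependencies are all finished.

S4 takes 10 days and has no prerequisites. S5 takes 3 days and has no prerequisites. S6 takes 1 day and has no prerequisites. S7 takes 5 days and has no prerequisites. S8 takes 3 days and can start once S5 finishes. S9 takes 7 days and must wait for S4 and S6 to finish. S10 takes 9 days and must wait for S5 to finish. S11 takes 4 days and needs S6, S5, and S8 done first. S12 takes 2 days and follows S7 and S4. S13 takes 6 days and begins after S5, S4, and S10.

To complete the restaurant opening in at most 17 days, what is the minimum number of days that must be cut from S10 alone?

Current finish: 18 days; target: 17.
S10 is on every critical path, so each day cut from S10 cuts the finish by one (this holds down to a finish of 17).
Need 18 − 17 = 1 day off S10 → S10 becomes 8 days, finish becomes 17.

1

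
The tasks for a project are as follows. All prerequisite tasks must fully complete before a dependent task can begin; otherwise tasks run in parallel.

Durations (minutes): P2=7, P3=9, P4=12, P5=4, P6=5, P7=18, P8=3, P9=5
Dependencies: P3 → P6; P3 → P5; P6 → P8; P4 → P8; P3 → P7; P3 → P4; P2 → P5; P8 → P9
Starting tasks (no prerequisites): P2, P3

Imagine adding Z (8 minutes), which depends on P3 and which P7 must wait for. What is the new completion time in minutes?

35

Originally the project takes 29 minutes.
With Z inserted, P7 now waits for max(P3, Z).
New critical path: P3→Z→P7 = 9+8+18 = 35 ⇒ 35 minutes.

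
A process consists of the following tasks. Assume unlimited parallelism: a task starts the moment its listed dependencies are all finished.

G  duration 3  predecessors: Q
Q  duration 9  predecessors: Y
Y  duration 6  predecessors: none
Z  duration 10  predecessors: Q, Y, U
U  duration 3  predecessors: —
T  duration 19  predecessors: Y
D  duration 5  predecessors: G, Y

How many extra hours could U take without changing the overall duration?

Critical path: Y→Q→Z = 6+9+10 = 25, so the finish is 25 hours.
The longest chain containing U totals 13 hours.
So U can slip 15 − 3 = 12 hours.

12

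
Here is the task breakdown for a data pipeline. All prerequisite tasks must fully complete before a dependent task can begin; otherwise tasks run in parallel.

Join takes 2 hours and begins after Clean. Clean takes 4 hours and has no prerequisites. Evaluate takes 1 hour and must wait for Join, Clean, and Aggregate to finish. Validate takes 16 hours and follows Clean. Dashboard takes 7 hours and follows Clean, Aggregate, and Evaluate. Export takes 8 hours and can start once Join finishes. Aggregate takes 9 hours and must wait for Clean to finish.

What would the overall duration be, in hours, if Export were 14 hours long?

Critical path before the change: Clean→Aggregate→Evaluate→Dashboard = 4+9+1+7 = 21 giving 21 hours.
The longest path through Export is only 14 hours, so Export has float 7.
That remains the longest chain; total 21 hours.

21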